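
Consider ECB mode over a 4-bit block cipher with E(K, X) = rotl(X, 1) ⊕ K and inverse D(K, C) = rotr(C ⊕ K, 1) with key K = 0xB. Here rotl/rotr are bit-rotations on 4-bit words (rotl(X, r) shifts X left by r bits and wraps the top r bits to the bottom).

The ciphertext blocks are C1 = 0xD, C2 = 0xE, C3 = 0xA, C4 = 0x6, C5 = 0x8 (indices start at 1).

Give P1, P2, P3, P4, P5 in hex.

P1 = 0x3, P2 = 0xA, P3 = 0x8, P4 = 0xE, P5 = 0x9

ECB decryption: P_i = D(K, C_i).
P1: D(K, 0xD) = 0x3.
P2: D(K, 0xE) = 0xA.
P3: D(K, 0xA) = 0x8.
P4: D(K, 0x6) = 0xE.
P5: D(K, 0x8) = 0x9.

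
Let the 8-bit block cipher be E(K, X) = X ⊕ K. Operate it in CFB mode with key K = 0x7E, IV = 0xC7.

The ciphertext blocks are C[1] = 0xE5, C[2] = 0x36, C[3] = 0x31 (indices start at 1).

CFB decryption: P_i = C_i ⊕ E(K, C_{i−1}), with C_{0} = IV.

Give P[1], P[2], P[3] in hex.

P[1]: E(K, 0xC7) = 0xB9; 0xE5 ⊕ 0xB9 = 0x5C.
P[2]: E(K, 0xE5) = 0x9B; 0x36 ⊕ 0x9B = 0xAD.
P[3]: E(K, 0x36) = 0x48; 0x31 ⊕ 0x48 = 0x79.

P[1] = 0x5C, P[2] = 0xAD, P[3] = 0x79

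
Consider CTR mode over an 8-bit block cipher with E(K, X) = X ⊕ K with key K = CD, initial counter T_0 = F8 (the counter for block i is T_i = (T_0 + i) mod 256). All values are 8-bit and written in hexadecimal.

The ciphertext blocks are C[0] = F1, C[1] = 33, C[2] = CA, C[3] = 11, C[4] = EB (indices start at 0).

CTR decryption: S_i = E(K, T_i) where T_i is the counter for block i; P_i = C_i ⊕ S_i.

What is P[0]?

P[0]: T = F8, S = E(K, T) = 35; F1 ⊕ 35 = C4.

P[0] = C4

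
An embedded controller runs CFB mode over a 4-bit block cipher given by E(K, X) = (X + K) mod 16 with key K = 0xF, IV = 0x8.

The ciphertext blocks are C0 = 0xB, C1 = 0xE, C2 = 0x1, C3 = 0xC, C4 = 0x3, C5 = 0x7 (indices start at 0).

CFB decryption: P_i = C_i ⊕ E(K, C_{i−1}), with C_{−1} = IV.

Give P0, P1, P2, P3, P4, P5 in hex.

P0 = 0xC, P1 = 0x4, P2 = 0xC, P3 = 0xC, P4 = 0x8, P5 = 0x5

P0: E(K, 0x8) = 0x7; 0xB ⊕ 0x7 = 0xC.
P1: E(K, 0xB) = 0xA; 0xE ⊕ 0xA = 0x4.
P2: E(K, 0xE) = 0xD; 0x1 ⊕ 0xD = 0xC.
P3: E(K, 0x1) = 0x0; 0xC ⊕ 0x0 = 0xC.
P4: E(K, 0xC) = 0xB; 0x3 ⊕ 0xB = 0x8.
P5: E(K, 0x3) = 0x2; 0x7 ⊕ 0x2 = 0x5.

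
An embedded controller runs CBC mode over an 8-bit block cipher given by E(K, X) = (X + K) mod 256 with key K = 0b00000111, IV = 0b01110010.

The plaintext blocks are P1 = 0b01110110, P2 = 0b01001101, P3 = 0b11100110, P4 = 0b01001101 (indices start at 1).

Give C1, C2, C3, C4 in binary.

CBC encryption: C_i = E(K, P_i ⊕ C_{i−1}), with C_{0} = IV.
C1: P1 ⊕ 0b01110010 = 0b00000100; E(K, 0b00000100) = 0b00001011.
C2: P2 ⊕ 0b00001011 = 0b01000110; E(K, 0b01000110) = 0b01001101.
C3: P3 ⊕ 0b01001101 = 0b10101011; E(K, 0b10101011) = 0b10110010.
C4: P4 ⊕ 0b10110010 = 0b11111111; E(K, 0b11111111) = 0b00000110.

C1 = 0b00001011, C2 = 0b01001101, C3 = 0b10110010, C4 = 0b00000110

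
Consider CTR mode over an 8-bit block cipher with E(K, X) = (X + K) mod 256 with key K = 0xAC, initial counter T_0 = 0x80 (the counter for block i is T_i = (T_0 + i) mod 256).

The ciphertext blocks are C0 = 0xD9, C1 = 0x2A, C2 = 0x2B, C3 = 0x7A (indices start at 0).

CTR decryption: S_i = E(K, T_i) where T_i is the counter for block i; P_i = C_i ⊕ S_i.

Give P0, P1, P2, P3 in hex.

P0 = 0xF5, P1 = 0x07, P2 = 0x05, P3 = 0x55

P0: T = 0x80, S = E(K, T) = 0x2C; 0xD9 ⊕ 0x2C = 0xF5.
P1: T = 0x81, S = E(K, T) = 0x2D; 0x2A ⊕ 0x2D = 0x07.
P2: T = 0x82, S = E(K, T) = 0x2E; 0x2B ⊕ 0x2E = 0x05.
P3: T = 0x83, S = E(K, T) = 0x2F; 0x7A ⊕ 0x2F = 0x55.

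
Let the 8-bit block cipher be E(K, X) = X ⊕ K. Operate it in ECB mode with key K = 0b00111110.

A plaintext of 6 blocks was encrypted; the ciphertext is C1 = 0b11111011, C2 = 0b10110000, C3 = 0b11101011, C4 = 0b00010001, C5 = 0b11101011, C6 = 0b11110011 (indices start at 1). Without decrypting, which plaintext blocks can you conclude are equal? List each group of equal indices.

ECB encrypts each block independently with the same key, so equal ciphertext blocks imply equal plaintext blocks.
C3 = C5 = 0b11101011, so P3 = P5.

P3 = P5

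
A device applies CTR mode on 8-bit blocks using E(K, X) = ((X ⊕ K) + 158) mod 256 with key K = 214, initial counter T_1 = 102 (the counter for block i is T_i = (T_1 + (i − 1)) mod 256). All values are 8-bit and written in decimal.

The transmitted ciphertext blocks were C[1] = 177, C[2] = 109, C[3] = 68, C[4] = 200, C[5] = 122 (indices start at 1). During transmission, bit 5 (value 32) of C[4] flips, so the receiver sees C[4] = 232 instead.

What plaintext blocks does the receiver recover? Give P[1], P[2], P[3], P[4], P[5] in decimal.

P[1] = 255, P[2] = 34, P[3] = 24, P[4] = 181, P[5] = 32

CTR decryption: S_i = E(K, T_i) where T_i is the counter for block i; P_i = C_i ⊕ S_i.
Only C[4] changed, to 232. In CTR, a change in C_i flips the same bit in P_i only; the keystream is unaffected. Decrypting the received ciphertext:
P[1]: T = 102, S = E(K, T) = 78; 177 ⊕ 78 = 255.
P[2]: T = 103, S = E(K, T) = 79; 109 ⊕ 79 = 34.
P[3]: T = 104, S = E(K, T) = 92; 68 ⊕ 92 = 24.
P[4]: T = 105, S = E(K, T) = 93; 232 ⊕ 93 = 181.
P[5]: T = 106, S = E(K, T) = 90; 122 ⊕ 90 = 32.
Blocks that differ from the original plaintext: P[4].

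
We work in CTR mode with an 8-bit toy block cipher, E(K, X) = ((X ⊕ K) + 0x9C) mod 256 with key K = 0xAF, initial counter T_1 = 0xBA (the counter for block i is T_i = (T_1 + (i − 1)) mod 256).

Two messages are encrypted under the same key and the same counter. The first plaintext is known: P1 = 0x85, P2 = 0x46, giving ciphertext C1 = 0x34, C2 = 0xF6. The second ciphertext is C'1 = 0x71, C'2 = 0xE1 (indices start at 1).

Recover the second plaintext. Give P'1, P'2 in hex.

P'1 = 0xC0, P'2 = 0x51

In CTR with a reused counter, both messages share the same keystream S_i, so C_i ⊕ C'_i = P_i ⊕ P'_i and thus P'_i = P_i ⊕ C_i ⊕ C'_i.
P'1: 0x85 ⊕ 0x34 ⊕ 0x71 = 0xC0.
P'2: 0x46 ⊕ 0xF6 ⊕ 0xE1 = 0x51.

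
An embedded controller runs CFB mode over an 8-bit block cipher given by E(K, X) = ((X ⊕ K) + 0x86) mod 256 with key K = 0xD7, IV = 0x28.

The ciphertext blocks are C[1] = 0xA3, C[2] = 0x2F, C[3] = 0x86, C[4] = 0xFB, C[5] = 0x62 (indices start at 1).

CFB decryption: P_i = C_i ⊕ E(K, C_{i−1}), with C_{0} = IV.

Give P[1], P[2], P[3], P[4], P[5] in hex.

P[1] = 0x26, P[2] = 0xD5, P[3] = 0xF8, P[4] = 0x2C, P[5] = 0xD0

P[1]: E(K, 0x28) = 0x85; 0xA3 ⊕ 0x85 = 0x26.
P[2]: E(K, 0xA3) = 0xFA; 0x2F ⊕ 0xFA = 0xD5.
P[3]: E(K, 0x2F) = 0x7E; 0x86 ⊕ 0x7E = 0xF8.
P[4]: E(K, 0x86) = 0xD7; 0xFB ⊕ 0xD7 = 0x2C.
P[5]: E(K, 0xFB) = 0xB2; 0x62 ⊕ 0xB2 = 0xD0.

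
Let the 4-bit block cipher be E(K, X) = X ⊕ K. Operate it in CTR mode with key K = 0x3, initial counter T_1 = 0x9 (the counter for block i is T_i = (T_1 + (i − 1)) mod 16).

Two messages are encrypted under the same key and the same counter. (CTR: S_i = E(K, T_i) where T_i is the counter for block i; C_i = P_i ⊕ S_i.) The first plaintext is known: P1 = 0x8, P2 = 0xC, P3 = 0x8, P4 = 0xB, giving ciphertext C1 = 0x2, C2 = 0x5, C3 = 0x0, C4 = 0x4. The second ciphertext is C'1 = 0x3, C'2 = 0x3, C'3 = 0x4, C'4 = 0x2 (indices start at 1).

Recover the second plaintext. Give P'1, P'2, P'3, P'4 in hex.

In CTR with a reused counter, both messages share the same keystream S_i, so C_i ⊕ C'_i = P_i ⊕ P'_i and thus P'_i = P_i ⊕ C_i ⊕ C'_i.
P'1: 0x8 ⊕ 0x2 ⊕ 0x3 = 0x9.
P'2: 0xC ⊕ 0x5 ⊕ 0x3 = 0xA.
P'3: 0x8 ⊕ 0x0 ⊕ 0x4 = 0xC.
P'4: 0xB ⊕ 0x4 ⊕ 0x2 = 0xD.

P'1 = 0x9, P'2 = 0xA, P'3 = 0xC, P'4 = 0xD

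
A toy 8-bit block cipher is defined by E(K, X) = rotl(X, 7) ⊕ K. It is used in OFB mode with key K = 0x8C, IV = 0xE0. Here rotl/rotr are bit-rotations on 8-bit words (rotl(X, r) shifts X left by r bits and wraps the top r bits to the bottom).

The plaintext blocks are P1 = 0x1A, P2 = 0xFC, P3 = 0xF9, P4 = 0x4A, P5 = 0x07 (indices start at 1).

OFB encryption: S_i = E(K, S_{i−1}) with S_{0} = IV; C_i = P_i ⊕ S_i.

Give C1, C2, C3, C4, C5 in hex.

C1: S = E(K, 0xE0) = 0xFC; 0x1A ⊕ 0xFC = 0xE6.
C2: S = E(K, 0xFC) = 0xF2; 0xFC ⊕ 0xF2 = 0x0E.
C3: S = E(K, 0xF2) = 0xF5; 0xF9 ⊕ 0xF5 = 0x0C.
C4: S = E(K, 0xF5) = 0x76; 0x4A ⊕ 0x76 = 0x3C.
C5: S = E(K, 0x76) = 0xB7; 0x07 ⊕ 0xB7 = 0xB0.

C1 = 0xE6, C2 = 0x0E, C3 = 0x0C, C4 = 0x3C, C5 = 0xB0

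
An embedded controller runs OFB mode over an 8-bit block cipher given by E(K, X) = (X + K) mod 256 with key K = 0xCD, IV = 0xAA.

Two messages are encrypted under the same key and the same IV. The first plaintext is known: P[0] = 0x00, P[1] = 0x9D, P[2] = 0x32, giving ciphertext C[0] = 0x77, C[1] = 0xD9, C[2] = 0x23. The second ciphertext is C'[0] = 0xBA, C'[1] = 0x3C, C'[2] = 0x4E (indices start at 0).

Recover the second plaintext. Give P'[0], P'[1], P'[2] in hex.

In OFB with a reused IV, both messages share the same keystream S_i, so C_i ⊕ C'_i = P_i ⊕ P'_i and thus P'_i = P_i ⊕ C_i ⊕ C'_i.
P'[0]: 0x00 ⊕ 0x77 ⊕ 0xBA = 0xCD.
P'[1]: 0x9D ⊕ 0xD9 ⊕ 0x3C = 0x78.
P'[2]: 0x32 ⊕ 0x23 ⊕ 0x4E = 0x5F.

P'[0] = 0xCD, P'[1] = 0x78, P'[2] = 0x5F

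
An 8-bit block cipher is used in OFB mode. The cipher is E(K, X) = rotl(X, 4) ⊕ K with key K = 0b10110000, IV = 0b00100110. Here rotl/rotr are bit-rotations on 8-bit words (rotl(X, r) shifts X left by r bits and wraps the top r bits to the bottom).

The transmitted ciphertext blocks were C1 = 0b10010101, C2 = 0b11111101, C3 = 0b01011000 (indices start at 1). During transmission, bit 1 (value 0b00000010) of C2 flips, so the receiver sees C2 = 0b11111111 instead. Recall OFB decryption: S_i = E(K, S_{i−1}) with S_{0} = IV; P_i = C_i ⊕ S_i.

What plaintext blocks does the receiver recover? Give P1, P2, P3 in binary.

P1 = 0b01000111, P2 = 0b01100010, P3 = 0b00110001

Only C2 changed, to 0b11111111. In OFB, a change in C_i flips the same bit in P_i only; the keystream is unaffected. Decrypting the received ciphertext:
P1: S = E(K, 0b00100110) = 0b11010010; 0b10010101 ⊕ 0b11010010 = 0b01000111.
P2: S = E(K, 0b11010010) = 0b10011101; 0b11111111 ⊕ 0b10011101 = 0b01100010.
P3: S = E(K, 0b10011101) = 0b01101001; 0b01011000 ⊕ 0b01101001 = 0b00110001.
Blocks that differ from the original plaintext: P2.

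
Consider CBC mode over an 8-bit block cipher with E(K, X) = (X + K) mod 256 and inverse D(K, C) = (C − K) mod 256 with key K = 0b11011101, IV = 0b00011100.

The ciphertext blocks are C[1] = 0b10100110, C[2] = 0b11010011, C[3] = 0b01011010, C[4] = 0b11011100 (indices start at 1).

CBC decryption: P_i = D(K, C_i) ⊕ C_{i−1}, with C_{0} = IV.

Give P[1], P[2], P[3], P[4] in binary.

P[1]: D(K, 0b10100110) = 0b11001001; 0b11001001 ⊕ 0b00011100 = 0b11010101.
P[2]: D(K, 0b11010011) = 0b11110110; 0b11110110 ⊕ 0b10100110 = 0b01010000.
P[3]: D(K, 0b01011010) = 0b01111101; 0b01111101 ⊕ 0b11010011 = 0b10101110.
P[4]: D(K, 0b11011100) = 0b11111111; 0b11111111 ⊕ 0b01011010 = 0b10100101.

P[1] = 0b11010101, P[2] = 0b01010000, P[3] = 0b10101110, P[4] = 0b10100101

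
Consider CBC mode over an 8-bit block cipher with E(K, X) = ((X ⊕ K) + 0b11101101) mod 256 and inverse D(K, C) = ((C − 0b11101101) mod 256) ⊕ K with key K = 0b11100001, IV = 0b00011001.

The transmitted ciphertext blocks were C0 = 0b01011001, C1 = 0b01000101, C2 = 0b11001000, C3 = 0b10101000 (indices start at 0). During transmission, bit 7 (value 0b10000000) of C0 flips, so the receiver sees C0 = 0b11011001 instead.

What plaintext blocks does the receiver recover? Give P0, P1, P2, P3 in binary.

CBC decryption: P_i = D(K, C_i) ⊕ C_{i−1}, with C_{−1} = IV.
Only C0 changed, to 0b11011001. In CBC, a change in C_i garbles P_i and flips the same bit in P_{i+1}. Decrypting the received ciphertext:
P0: D(K, 0b11011001) = 0b00001101; 0b00001101 ⊕ 0b00011001 = 0b00010100.
P1: D(K, 0b01000101) = 0b10111001; 0b10111001 ⊕ 0b11011001 = 0b01100000.
P2: D(K, 0b11001000) = 0b00111010; 0b00111010 ⊕ 0b01000101 = 0b01111111.
P3: D(K, 0b10101000) = 0b01011010; 0b01011010 ⊕ 0b11001000 = 0b10010010.
Blocks that differ from the original plaintext: P0, P1.

P0 = 0b00010100, P1 = 0b01100000, P2 = 0b01111111, P3 = 0b10010010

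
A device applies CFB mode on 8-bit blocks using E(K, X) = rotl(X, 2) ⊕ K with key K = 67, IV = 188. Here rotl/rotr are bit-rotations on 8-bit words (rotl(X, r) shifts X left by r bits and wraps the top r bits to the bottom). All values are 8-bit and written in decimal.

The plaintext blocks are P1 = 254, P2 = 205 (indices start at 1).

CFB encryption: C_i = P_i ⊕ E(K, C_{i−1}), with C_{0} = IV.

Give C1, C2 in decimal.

C1: E(K, 188) = 177; 254 ⊕ 177 = 79.
C2: E(K, 79) = 126; 205 ⊕ 126 = 179.

C1 = 79, C2 = 179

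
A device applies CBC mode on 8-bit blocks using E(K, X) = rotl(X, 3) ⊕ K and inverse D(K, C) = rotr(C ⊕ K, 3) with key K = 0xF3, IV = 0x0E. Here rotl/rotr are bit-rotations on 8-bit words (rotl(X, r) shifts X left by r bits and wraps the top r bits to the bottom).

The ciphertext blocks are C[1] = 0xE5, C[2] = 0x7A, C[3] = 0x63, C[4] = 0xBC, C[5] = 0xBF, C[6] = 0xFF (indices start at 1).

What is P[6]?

P[6] = 0x3E

CBC decryption: P_i = D(K, C_i) ⊕ C_{i−1}, with C_{0} = IV.
P[6]: D(K, 0xFF) = 0x81; 0x81 ⊕ 0xBF = 0x3E.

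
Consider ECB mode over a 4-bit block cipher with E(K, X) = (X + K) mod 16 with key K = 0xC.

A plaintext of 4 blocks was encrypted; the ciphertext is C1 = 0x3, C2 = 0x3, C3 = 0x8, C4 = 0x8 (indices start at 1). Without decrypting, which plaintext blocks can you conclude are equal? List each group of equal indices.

ECB encrypts each block independently with the same key, so equal ciphertext blocks imply equal plaintext blocks.
C1 = C2 = 0x3, so P1 = P2.
C3 = C4 = 0x8, so P3 = P4.

P1 = P2; P3 = P4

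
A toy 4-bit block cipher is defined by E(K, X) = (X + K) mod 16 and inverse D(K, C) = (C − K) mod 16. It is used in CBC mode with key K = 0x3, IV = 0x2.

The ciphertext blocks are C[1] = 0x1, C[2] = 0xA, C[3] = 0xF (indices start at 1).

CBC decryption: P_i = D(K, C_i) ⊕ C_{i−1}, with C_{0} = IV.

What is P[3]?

P[3]: D(K, 0xF) = 0xC; 0xC ⊕ 0xA = 0x6.

P[3] = 0x6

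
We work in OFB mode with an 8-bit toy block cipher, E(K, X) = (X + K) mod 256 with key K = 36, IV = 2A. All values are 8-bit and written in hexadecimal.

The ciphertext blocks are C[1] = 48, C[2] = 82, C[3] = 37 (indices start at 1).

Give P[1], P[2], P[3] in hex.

P[1] = 28, P[2] = 14, P[3] = FB

OFB decryption: S_i = E(K, S_{i−1}) with S_{0} = IV; P_i = C_i ⊕ S_i.
P[1]: S = E(K, 2A) = 60; 48 ⊕ 60 = 28.
P[2]: S = E(K, 60) = 96; 82 ⊕ 96 = 14.
P[3]: S = E(K, 96) = CC; 37 ⊕ CC = FB.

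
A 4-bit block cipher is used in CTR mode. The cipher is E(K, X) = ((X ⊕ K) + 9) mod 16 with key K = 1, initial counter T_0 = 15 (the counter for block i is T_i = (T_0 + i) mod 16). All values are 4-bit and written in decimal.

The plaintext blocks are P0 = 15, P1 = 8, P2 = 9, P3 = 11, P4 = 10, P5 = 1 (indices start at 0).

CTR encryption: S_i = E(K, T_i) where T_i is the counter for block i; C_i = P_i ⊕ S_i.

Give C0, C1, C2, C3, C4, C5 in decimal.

C0: T = 15, S = E(K, T) = 7; 15 ⊕ 7 = 8.
C1: T = 0, S = E(K, T) = 10; 8 ⊕ 10 = 2.
C2: T = 1, S = E(K, T) = 9; 9 ⊕ 9 = 0.
C3: T = 2, S = E(K, T) = 12; 11 ⊕ 12 = 7.
C4: T = 3, S = E(K, T) = 11; 10 ⊕ 11 = 1.
C5: T = 4, S = E(K, T) = 14; 1 ⊕ 14 = 15.

C0 = 8, C1 = 2, C2 = 0, C3 = 7, C4 = 1, C5 = 15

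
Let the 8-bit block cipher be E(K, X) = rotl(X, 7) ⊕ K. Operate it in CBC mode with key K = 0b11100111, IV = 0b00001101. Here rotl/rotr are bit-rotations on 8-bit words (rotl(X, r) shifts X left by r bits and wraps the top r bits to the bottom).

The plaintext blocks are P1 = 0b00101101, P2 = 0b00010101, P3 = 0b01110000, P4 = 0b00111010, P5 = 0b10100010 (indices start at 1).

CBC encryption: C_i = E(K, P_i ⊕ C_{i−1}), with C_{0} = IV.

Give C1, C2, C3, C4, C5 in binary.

C1 = 0b11110111, C2 = 0b10010110, C3 = 0b10010100, C4 = 0b10110000, C5 = 0b11101110

C1: P1 ⊕ 0b00001101 = 0b00100000; E(K, 0b00100000) = 0b11110111.
C2: P2 ⊕ 0b11110111 = 0b11100010; E(K, 0b11100010) = 0b10010110.
C3: P3 ⊕ 0b10010110 = 0b11100110; E(K, 0b11100110) = 0b10010100.
C4: P4 ⊕ 0b10010100 = 0b10101110; E(K, 0b10101110) = 0b10110000.
C5: P5 ⊕ 0b10110000 = 0b00010010; E(K, 0b00010010) = 0b11101110.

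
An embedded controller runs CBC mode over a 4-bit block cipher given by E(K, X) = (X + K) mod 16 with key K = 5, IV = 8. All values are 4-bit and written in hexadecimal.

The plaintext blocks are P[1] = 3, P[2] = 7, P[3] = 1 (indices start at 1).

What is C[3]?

C[3] = 2

CBC encryption: C_i = E(K, P_i ⊕ C_{i−1}), with C_{0} = IV.
C[1]: P[1] ⊕ 8 = B; E(K, B) = 0.
C[2]: P[2] ⊕ 0 = 7; E(K, 7) = C.
C[3]: P[3] ⊕ C = D; E(K, D) = 2.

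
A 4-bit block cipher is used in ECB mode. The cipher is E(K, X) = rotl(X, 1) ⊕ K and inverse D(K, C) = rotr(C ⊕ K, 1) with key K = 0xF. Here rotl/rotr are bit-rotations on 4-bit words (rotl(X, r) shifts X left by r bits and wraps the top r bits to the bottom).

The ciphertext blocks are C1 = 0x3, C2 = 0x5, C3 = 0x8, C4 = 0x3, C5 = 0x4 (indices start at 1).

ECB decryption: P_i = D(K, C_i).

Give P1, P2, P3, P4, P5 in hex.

P1: D(K, 0x3) = 0x6.
P2: D(K, 0x5) = 0x5.
P3: D(K, 0x8) = 0xB.
P4: D(K, 0x3) = 0x6.
P5: D(K, 0x4) = 0xD.

P1 = 0x6, P2 = 0x5, P3 = 0xB, P4 = 0x6, P5 = 0xD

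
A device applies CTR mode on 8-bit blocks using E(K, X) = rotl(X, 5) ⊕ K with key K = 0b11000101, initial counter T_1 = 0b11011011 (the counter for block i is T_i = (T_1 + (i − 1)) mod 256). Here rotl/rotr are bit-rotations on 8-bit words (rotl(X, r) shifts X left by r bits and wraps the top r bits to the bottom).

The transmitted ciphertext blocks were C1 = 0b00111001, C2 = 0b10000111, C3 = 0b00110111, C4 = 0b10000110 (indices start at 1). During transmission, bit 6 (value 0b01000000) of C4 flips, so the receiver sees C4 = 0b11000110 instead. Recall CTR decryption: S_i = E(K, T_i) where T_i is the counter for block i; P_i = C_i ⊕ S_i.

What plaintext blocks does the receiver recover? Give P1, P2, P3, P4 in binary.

P1 = 0b10000111, P2 = 0b11011001, P3 = 0b01001001, P4 = 0b11011000

Only C4 changed, to 0b11000110. In CTR, a change in C_i flips the same bit in P_i only; the keystream is unaffected. Decrypting the received ciphertext:
P1: T = 0b11011011, S = E(K, T) = 0b10111110; 0b00111001 ⊕ 0b10111110 = 0b10000111.
P2: T = 0b11011100, S = E(K, T) = 0b01011110; 0b10000111 ⊕ 0b01011110 = 0b11011001.
P3: T = 0b11011101, S = E(K, T) = 0b01111110; 0b00110111 ⊕ 0b01111110 = 0b01001001.
P4: T = 0b11011110, S = E(K, T) = 0b00011110; 0b11000110 ⊕ 0b00011110 = 0b11011000.
Blocks that differ from the original plaintext: P4.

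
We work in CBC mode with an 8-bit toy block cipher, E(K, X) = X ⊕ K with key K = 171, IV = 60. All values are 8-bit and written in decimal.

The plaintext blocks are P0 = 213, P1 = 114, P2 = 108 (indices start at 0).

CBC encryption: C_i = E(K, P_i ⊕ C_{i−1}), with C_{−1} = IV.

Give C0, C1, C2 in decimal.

C0: P0 ⊕ 60 = 233; E(K, 233) = 66.
C1: P1 ⊕ 66 = 48; E(K, 48) = 155.
C2: P2 ⊕ 155 = 247; E(K, 247) = 92.

C0 = 66, C1 = 155, C2 = 92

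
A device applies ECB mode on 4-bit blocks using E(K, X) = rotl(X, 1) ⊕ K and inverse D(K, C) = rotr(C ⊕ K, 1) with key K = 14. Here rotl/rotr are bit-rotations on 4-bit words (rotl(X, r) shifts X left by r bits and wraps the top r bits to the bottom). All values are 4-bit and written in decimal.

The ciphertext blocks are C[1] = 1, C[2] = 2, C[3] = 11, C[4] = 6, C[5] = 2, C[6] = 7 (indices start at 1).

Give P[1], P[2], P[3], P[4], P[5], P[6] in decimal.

P[1] = 15, P[2] = 6, P[3] = 10, P[4] = 4, P[5] = 6, P[6] = 12

ECB decryption: P_i = D(K, C_i).
P[1]: D(K, 1) = 15.
P[2]: D(K, 2) = 6.
P[3]: D(K, 11) = 10.
P[4]: D(K, 6) = 4.
P[5]: D(K, 2) = 6.
P[6]: D(K, 7) = 12.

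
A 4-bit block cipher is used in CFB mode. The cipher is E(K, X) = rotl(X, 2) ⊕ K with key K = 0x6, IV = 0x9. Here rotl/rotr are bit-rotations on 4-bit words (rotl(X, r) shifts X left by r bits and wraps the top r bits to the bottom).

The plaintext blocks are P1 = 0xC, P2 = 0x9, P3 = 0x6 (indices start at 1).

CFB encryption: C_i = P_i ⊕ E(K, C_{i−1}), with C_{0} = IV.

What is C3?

C3 = 0x3

C1: E(K, 0x9) = 0x0; 0xC ⊕ 0x0 = 0xC.
C2: E(K, 0xC) = 0x5; 0x9 ⊕ 0x5 = 0xC.
C3: E(K, 0xC) = 0x5; 0x6 ⊕ 0x5 = 0x3.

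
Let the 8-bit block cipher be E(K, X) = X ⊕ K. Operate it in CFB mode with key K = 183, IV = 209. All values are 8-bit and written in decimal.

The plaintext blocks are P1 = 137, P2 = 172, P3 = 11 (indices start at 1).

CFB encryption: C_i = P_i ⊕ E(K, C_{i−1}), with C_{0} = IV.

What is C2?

C1: E(K, 209) = 102; 137 ⊕ 102 = 239.
C2: E(K, 239) = 88; 172 ⊕ 88 = 244.

C2 = 244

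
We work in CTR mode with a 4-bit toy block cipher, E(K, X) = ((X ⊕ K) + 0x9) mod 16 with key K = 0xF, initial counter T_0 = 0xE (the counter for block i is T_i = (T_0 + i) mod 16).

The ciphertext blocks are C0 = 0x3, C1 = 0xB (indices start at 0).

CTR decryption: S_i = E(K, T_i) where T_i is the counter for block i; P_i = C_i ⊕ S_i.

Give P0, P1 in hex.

P0: T = 0xE, S = E(K, T) = 0xA; 0x3 ⊕ 0xA = 0x9.
P1: T = 0xF, S = E(K, T) = 0x9; 0xB ⊕ 0x9 = 0x2.

P0 = 0x9, P1 = 0x2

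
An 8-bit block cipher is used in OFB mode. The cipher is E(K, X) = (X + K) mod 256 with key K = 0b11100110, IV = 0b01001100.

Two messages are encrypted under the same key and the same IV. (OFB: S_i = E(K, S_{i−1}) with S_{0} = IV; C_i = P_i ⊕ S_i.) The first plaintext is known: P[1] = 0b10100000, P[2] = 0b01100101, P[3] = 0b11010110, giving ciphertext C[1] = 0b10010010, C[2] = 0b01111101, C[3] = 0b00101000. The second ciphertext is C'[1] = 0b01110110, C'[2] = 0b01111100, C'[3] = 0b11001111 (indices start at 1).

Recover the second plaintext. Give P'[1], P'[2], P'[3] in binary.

In OFB with a reused IV, both messages share the same keystream S_i, so C_i ⊕ C'_i = P_i ⊕ P'_i and thus P'_i = P_i ⊕ C_i ⊕ C'_i.
P'[1]: 0b10100000 ⊕ 0b10010010 ⊕ 0b01110110 = 0b01000100.
P'[2]: 0b01100101 ⊕ 0b01111101 ⊕ 0b01111100 = 0b01100100.
P'[3]: 0b11010110 ⊕ 0b00101000 ⊕ 0b11001111 = 0b00110001.

P'[1] = 0b01000100, P'[2] = 0b01100100, P'[3] = 0b00110001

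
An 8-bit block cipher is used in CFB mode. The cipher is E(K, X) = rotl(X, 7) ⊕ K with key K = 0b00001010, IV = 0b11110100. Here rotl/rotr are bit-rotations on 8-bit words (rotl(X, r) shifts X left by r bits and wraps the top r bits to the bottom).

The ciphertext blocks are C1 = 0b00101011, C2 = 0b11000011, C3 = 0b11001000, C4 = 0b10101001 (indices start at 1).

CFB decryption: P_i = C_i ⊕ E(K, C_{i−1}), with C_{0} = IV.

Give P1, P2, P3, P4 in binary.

P1: E(K, 0b11110100) = 0b01110000; 0b00101011 ⊕ 0b01110000 = 0b01011011.
P2: E(K, 0b00101011) = 0b10011111; 0b11000011 ⊕ 0b10011111 = 0b01011100.
P3: E(K, 0b11000011) = 0b11101011; 0b11001000 ⊕ 0b11101011 = 0b00100011.
P4: E(K, 0b11001000) = 0b01101110; 0b10101001 ⊕ 0b01101110 = 0b11000111.

P1 = 0b01011011, P2 = 0b01011100, P3 = 0b00100011, P4 = 0b11000111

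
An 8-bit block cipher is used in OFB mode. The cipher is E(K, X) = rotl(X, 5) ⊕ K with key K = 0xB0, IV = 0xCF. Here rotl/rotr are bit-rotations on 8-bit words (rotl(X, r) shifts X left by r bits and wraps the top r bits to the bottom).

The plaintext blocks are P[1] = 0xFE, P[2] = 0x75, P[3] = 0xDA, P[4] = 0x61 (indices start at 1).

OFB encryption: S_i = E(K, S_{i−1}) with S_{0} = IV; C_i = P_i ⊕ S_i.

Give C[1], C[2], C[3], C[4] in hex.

C[1]: S = E(K, 0xCF) = 0x49; 0xFE ⊕ 0x49 = 0xB7.
C[2]: S = E(K, 0x49) = 0x99; 0x75 ⊕ 0x99 = 0xEC.
C[3]: S = E(K, 0x99) = 0x83; 0xDA ⊕ 0x83 = 0x59.
C[4]: S = E(K, 0x83) = 0xC0; 0x61 ⊕ 0xC0 = 0xA1.

C[1] = 0xB7, C[2] = 0xEC, C[3] = 0x59, C[4] = 0xA1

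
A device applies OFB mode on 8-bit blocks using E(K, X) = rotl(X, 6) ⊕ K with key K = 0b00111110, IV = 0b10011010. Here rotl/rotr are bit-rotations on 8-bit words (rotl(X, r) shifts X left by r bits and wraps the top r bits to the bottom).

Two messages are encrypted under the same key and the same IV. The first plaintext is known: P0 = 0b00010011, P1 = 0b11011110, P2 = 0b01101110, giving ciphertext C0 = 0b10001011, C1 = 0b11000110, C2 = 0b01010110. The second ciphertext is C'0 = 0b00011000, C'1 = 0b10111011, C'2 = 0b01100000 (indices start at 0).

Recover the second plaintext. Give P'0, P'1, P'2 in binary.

In OFB with a reused IV, both messages share the same keystream S_i, so C_i ⊕ C'_i = P_i ⊕ P'_i and thus P'_i = P_i ⊕ C_i ⊕ C'_i.
P'0: 0b00010011 ⊕ 0b10001011 ⊕ 0b00011000 = 0b10000000.
P'1: 0b11011110 ⊕ 0b11000110 ⊕ 0b10111011 = 0b10100011.
P'2: 0b01101110 ⊕ 0b01010110 ⊕ 0b01100000 = 0b01011000.

P'0 = 0b10000000, P'1 = 0b10100011, P'2 = 0b01011000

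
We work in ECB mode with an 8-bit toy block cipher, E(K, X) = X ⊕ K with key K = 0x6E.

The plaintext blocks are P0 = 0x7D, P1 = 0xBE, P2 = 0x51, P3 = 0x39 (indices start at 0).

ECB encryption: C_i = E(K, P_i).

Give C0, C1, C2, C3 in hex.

C0: E(K, 0x7D) = 0x13.
C1: E(K, 0xBE) = 0xD0.
C2: E(K, 0x51) = 0x3F.
C3: E(K, 0x39) = 0x57.

C0 = 0x13, C1 = 0xD0, C2 = 0x3F, C3 = 0x57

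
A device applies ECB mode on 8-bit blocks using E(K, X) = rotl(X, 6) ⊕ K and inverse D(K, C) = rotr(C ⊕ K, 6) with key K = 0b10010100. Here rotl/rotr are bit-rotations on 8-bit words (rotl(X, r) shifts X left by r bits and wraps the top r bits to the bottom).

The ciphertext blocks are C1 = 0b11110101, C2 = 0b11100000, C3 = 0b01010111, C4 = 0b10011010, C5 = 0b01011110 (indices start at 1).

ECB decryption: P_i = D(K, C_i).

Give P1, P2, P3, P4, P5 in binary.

P1: D(K, 0b11110101) = 0b10000101.
P2: D(K, 0b11100000) = 0b11010001.
P3: D(K, 0b01010111) = 0b00001111.
P4: D(K, 0b10011010) = 0b00111000.
P5: D(K, 0b01011110) = 0b00101011.

P1 = 0b10000101, P2 = 0b11010001, P3 = 0b00001111, P4 = 0b00111000, P5 = 0b00101011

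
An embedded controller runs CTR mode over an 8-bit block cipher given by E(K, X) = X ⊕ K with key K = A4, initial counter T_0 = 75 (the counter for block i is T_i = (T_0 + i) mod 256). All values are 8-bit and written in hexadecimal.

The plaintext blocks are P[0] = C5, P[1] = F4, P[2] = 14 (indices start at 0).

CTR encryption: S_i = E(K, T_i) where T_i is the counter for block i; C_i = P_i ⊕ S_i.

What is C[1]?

C[0]: T = 75, S = E(K, T) = D1; C5 ⊕ D1 = 14.
C[1]: T = 76, S = E(K, T) = D2; F4 ⊕ D2 = 26.

C[1] = 26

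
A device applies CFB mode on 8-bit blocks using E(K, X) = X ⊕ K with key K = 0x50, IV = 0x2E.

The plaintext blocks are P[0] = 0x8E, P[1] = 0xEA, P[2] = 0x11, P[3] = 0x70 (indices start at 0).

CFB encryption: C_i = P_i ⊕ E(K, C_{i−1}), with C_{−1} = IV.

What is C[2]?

C[2] = 0x0B

C[0]: E(K, 0x2E) = 0x7E; 0x8E ⊕ 0x7E = 0xF0.
C[1]: E(K, 0xF0) = 0xA0; 0xEA ⊕ 0xA0 = 0x4A.
C[2]: E(K, 0x4A) = 0x1A; 0x11 ⊕ 0x1A = 0x0B.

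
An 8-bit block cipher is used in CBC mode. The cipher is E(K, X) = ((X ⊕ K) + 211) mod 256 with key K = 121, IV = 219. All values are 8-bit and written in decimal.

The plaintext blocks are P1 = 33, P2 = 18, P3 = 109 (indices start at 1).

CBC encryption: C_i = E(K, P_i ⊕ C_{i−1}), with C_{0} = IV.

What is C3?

C3 = 215

C1: P1 ⊕ 219 = 250; E(K, 250) = 86.
C2: P2 ⊕ 86 = 68; E(K, 68) = 16.
C3: P3 ⊕ 16 = 125; E(K, 125) = 215.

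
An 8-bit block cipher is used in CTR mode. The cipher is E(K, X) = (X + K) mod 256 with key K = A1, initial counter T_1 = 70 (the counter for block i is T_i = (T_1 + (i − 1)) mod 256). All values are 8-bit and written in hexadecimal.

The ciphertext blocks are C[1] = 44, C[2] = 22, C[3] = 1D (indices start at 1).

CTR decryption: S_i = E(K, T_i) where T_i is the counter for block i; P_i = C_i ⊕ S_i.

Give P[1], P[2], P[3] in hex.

P[1]: T = 70, S = E(K, T) = 11; 44 ⊕ 11 = 55.
P[2]: T = 71, S = E(K, T) = 12; 22 ⊕ 12 = 30.
P[3]: T = 72, S = E(K, T) = 13; 1D ⊕ 13 = 0E.

P[1] = 55, P[2] = 30, P[3] = 0E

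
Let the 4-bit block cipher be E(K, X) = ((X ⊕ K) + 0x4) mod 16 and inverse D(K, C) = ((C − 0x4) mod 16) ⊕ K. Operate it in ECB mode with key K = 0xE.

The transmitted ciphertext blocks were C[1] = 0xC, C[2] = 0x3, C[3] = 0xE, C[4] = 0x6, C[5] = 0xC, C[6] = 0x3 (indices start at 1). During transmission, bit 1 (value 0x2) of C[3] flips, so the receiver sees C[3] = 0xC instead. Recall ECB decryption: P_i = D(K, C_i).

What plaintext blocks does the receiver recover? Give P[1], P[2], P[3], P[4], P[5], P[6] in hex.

P[1] = 0x6, P[2] = 0x1, P[3] = 0x6, P[4] = 0xC, P[5] = 0x6, P[6] = 0x1

Only C[3] changed, to 0xC. In ECB, a change in C_i affects only P_i. Decrypting the received ciphertext:
P[1]: D(K, 0xC) = 0x6.
P[2]: D(K, 0x3) = 0x1.
P[3]: D(K, 0xC) = 0x6.
P[4]: D(K, 0x6) = 0xC.
P[5]: D(K, 0xC) = 0x6.
P[6]: D(K, 0x3) = 0x1.
Blocks that differ from the original plaintext: P[3].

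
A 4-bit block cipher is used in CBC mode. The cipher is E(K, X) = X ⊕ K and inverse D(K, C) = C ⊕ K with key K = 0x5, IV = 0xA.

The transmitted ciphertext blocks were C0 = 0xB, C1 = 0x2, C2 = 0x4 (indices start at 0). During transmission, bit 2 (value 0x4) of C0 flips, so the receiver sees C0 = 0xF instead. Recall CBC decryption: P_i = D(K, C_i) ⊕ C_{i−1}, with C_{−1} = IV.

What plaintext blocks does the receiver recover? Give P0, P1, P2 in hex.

P0 = 0x0, P1 = 0x8, P2 = 0x3

Only C0 changed, to 0xF. In CBC, a change in C_i garbles P_i and flips the same bit in P_{i+1}. Decrypting the received ciphertext:
P0: D(K, 0xF) = 0xA; 0xA ⊕ 0xA = 0x0.
P1: D(K, 0x2) = 0x7; 0x7 ⊕ 0xF = 0x8.
P2: D(K, 0x4) = 0x1; 0x1 ⊕ 0x2 = 0x3.
Blocks that differ from the original plaintext: P0, P1.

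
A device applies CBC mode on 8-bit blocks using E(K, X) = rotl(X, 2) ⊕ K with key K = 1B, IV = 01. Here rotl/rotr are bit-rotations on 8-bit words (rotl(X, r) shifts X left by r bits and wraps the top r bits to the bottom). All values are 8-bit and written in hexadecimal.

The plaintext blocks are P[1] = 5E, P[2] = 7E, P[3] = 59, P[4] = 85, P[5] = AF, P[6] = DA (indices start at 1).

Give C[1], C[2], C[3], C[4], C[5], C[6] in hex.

C[1] = 66, C[2] = 7B, C[3] = 93, C[4] = 43, C[5] = A8, C[6] = D2

CBC encryption: C_i = E(K, P_i ⊕ C_{i−1}), with C_{0} = IV.
C[1]: P[1] ⊕ 01 = 5F; E(K, 5F) = 66.
C[2]: P[2] ⊕ 66 = 18; E(K, 18) = 7B.
C[3]: P[3] ⊕ 7B = 22; E(K, 22) = 93.
C[4]: P[4] ⊕ 93 = 16; E(K, 16) = 43.
C[5]: P[5] ⊕ 43 = EC; E(K, EC) = A8.
C[6]: P[6] ⊕ A8 = 72; E(K, 72) = D2.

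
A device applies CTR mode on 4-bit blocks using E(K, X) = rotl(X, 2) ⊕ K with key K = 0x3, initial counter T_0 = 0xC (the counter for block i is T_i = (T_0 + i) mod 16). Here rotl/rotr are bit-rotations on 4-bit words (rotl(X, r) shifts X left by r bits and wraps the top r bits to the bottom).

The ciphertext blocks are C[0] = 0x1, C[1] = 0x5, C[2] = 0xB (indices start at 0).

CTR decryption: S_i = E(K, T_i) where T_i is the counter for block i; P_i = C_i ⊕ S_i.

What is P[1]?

P[1] = 0x1

P[1]: T = 0xD, S = E(K, T) = 0x4; 0x5 ⊕ 0x4 = 0x1.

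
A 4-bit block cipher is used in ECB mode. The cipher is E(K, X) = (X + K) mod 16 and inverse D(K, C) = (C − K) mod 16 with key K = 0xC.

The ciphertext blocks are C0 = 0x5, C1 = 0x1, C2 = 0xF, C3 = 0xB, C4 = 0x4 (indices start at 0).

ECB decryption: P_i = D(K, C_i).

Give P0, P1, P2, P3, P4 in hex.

P0: D(K, 0x5) = 0x9.
P1: D(K, 0x1) = 0x5.
P2: D(K, 0xF) = 0x3.
P3: D(K, 0xB) = 0xF.
P4: D(K, 0x4) = 0x8.

P0 = 0x9, P1 = 0x5, P2 = 0x3, P3 = 0xF, P4 = 0x8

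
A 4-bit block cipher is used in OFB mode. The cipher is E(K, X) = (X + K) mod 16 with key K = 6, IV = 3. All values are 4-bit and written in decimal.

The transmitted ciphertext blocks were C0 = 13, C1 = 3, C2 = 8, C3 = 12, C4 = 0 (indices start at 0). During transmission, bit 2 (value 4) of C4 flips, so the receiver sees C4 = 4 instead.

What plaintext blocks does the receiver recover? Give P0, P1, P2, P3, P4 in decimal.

P0 = 4, P1 = 12, P2 = 13, P3 = 7, P4 = 5

OFB decryption: S_i = E(K, S_{i−1}) with S_{−1} = IV; P_i = C_i ⊕ S_i.
Only C4 changed, to 4. In OFB, a change in C_i flips the same bit in P_i only; the keystream is unaffected. Decrypting the received ciphertext:
P0: S = E(K, 3) = 9; 13 ⊕ 9 = 4.
P1: S = E(K, 9) = 15; 3 ⊕ 15 = 12.
P2: S = E(K, 15) = 5; 8 ⊕ 5 = 13.
P3: S = E(K, 5) = 11; 12 ⊕ 11 = 7.
P4: S = E(K, 11) = 1; 4 ⊕ 1 = 5.
Blocks that differ from the original plaintext: P4.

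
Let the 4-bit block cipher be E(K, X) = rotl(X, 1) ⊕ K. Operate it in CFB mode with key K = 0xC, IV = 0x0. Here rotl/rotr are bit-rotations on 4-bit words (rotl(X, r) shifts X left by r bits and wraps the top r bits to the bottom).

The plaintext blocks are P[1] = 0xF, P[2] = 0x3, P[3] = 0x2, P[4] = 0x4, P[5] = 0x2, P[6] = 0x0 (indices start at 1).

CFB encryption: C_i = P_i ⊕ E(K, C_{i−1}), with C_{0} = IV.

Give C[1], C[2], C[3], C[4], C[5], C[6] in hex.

C[1]: E(K, 0x0) = 0xC; 0xF ⊕ 0xC = 0x3.
C[2]: E(K, 0x3) = 0xA; 0x3 ⊕ 0xA = 0x9.
C[3]: E(K, 0x9) = 0xF; 0x2 ⊕ 0xF = 0xD.
C[4]: E(K, 0xD) = 0x7; 0x4 ⊕ 0x7 = 0x3.
C[5]: E(K, 0x3) = 0xA; 0x2 ⊕ 0xA = 0x8.
C[6]: E(K, 0x8) = 0xD; 0x0 ⊕ 0xD = 0xD.

C[1] = 0x3, C[2] = 0x9, C[3] = 0xD, C[4] = 0x3, C[5] = 0x8, C[6] = 0xD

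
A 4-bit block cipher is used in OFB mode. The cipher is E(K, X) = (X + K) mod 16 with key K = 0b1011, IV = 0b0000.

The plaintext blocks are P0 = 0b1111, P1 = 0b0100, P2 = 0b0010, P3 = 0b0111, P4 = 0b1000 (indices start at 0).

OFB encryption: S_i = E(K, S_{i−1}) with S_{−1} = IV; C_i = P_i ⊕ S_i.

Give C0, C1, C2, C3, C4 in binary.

C0: S = E(K, 0b0000) = 0b1011; 0b1111 ⊕ 0b1011 = 0b0100.
C1: S = E(K, 0b1011) = 0b0110; 0b0100 ⊕ 0b0110 = 0b0010.
C2: S = E(K, 0b0110) = 0b0001; 0b0010 ⊕ 0b0001 = 0b0011.
C3: S = E(K, 0b0001) = 0b1100; 0b0111 ⊕ 0b1100 = 0b1011.
C4: S = E(K, 0b1100) = 0b0111; 0b1000 ⊕ 0b0111 = 0b1111.

C0 = 0b0100, C1 = 0b0010, C2 = 0b0011, C3 = 0b1011, C4 = 0b1111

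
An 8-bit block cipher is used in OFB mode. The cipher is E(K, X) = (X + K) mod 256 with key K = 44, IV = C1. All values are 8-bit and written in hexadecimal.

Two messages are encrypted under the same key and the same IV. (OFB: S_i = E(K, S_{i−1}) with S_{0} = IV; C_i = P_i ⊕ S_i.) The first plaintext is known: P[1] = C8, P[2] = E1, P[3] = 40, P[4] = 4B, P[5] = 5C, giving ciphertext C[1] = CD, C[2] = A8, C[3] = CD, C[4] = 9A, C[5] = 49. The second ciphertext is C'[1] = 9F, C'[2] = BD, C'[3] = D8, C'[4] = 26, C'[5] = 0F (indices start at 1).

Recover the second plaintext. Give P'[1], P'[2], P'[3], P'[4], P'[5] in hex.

In OFB with a reused IV, both messages share the same keystream S_i, so C_i ⊕ C'_i = P_i ⊕ P'_i and thus P'_i = P_i ⊕ C_i ⊕ C'_i.
P'[1]: C8 ⊕ CD ⊕ 9F = 9A.
P'[2]: E1 ⊕ A8 ⊕ BD = F4.
P'[3]: 40 ⊕ CD ⊕ D8 = 55.
P'[4]: 4B ⊕ 9A ⊕ 26 = F7.
P'[5]: 5C ⊕ 49 ⊕ 0F = 1A.

P'[1] = 9A, P'[2] = F4, P'[3] = 55, P'[4] = F7, P'[5] = 1A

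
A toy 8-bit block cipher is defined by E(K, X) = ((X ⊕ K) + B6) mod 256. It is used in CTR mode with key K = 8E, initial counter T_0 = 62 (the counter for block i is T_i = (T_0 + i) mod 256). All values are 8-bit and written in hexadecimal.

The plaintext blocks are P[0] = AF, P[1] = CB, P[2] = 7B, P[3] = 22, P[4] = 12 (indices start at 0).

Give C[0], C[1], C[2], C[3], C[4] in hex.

CTR encryption: S_i = E(K, T_i) where T_i is the counter for block i; C_i = P_i ⊕ S_i.
C[0]: T = 62, S = E(K, T) = A2; AF ⊕ A2 = 0D.
C[1]: T = 63, S = E(K, T) = A3; CB ⊕ A3 = 68.
C[2]: T = 64, S = E(K, T) = A0; 7B ⊕ A0 = DB.
C[3]: T = 65, S = E(K, T) = A1; 22 ⊕ A1 = 83.
C[4]: T = 66, S = E(K, T) = 9E; 12 ⊕ 9E = 8C.

C[0] = 0D, C[1] = 68, C[2] = DB, C[3] = 83, C[4] = 8C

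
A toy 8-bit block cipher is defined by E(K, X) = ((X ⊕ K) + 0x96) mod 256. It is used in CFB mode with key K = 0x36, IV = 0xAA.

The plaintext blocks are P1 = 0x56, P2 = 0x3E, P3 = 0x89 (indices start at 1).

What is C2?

CFB encryption: C_i = P_i ⊕ E(K, C_{i−1}), with C_{0} = IV.
C1: E(K, 0xAA) = 0x32; 0x56 ⊕ 0x32 = 0x64.
C2: E(K, 0x64) = 0xE8; 0x3E ⊕ 0xE8 = 0xD6.

C2 = 0xD6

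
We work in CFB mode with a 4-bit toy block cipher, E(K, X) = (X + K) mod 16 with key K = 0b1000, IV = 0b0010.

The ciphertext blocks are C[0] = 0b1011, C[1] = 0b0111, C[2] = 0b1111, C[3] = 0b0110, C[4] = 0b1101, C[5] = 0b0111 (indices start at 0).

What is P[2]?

CFB decryption: P_i = C_i ⊕ E(K, C_{i−1}), with C_{−1} = IV.
P[2]: E(K, 0b0111) = 0b1111; 0b1111 ⊕ 0b1111 = 0b0000.

P[2] = 0b0000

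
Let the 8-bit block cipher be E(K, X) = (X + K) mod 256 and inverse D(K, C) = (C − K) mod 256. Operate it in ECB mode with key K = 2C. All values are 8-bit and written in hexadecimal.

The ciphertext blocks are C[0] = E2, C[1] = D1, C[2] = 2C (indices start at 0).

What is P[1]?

P[1] = A5

ECB decryption: P_i = D(K, C_i).
P[1]: D(K, D1) = A5.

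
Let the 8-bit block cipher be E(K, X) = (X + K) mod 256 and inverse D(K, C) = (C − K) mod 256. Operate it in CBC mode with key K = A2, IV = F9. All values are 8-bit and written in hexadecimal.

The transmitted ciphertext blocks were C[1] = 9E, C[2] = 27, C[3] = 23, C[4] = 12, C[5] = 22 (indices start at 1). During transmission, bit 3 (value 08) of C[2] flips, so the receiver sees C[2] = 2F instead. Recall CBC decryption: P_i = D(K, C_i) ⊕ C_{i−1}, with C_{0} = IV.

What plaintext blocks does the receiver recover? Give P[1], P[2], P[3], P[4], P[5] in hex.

P[1] = 05, P[2] = 13, P[3] = AE, P[4] = 53, P[5] = 92

Only C[2] changed, to 2F. In CBC, a change in C_i garbles P_i and flips the same bit in P_{i+1}. Decrypting the received ciphertext:
P[1]: D(K, 9E) = FC; FC ⊕ F9 = 05.
P[2]: D(K, 2F) = 8D; 8D ⊕ 9E = 13.
P[3]: D(K, 23) = 81; 81 ⊕ 2F = AE.
P[4]: D(K, 12) = 70; 70 ⊕ 23 = 53.
P[5]: D(K, 22) = 80; 80 ⊕ 12 = 92.
Blocks that differ from the original plaintext: P[2], P[3].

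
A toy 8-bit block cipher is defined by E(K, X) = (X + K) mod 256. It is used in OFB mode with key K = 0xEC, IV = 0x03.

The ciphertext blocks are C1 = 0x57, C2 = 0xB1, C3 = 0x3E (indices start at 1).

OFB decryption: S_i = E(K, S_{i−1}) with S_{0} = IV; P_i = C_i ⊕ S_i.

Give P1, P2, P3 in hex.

P1 = 0xB8, P2 = 0x6A, P3 = 0xF9

P1: S = E(K, 0x03) = 0xEF; 0x57 ⊕ 0xEF = 0xB8.
P2: S = E(K, 0xEF) = 0xDB; 0xB1 ⊕ 0xDB = 0x6A.
P3: S = E(K, 0xDB) = 0xC7; 0x3E ⊕ 0xC7 = 0xF9.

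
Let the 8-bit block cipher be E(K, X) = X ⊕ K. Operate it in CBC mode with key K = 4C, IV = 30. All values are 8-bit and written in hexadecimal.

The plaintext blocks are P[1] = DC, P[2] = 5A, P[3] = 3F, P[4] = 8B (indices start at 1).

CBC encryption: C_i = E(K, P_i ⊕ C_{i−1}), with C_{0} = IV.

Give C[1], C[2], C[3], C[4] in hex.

C[1]: P[1] ⊕ 30 = EC; E(K, EC) = A0.
C[2]: P[2] ⊕ A0 = FA; E(K, FA) = B6.
C[3]: P[3] ⊕ B6 = 89; E(K, 89) = C5.
C[4]: P[4] ⊕ C5 = 4E; E(K, 4E) = 02.

C[1] = A0, C[2] = B6, C[3] = C5, C[4] = 02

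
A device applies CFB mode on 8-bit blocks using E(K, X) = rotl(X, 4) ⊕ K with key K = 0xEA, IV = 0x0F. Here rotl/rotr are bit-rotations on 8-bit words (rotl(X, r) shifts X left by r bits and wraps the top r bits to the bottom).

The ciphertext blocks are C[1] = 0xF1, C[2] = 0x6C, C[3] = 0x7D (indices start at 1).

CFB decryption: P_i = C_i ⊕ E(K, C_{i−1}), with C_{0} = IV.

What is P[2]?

P[2] = 0x99

P[2]: E(K, 0xF1) = 0xF5; 0x6C ⊕ 0xF5 = 0x99.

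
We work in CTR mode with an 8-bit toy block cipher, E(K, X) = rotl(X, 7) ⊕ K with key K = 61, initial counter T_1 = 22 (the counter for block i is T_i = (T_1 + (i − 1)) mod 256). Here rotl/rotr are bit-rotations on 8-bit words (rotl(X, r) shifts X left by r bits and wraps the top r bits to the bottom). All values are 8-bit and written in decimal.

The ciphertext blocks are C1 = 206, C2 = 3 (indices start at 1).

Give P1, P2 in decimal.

P1 = 248, P2 = 181

CTR decryption: S_i = E(K, T_i) where T_i is the counter for block i; P_i = C_i ⊕ S_i.
P1: T = 22, S = E(K, T) = 54; 206 ⊕ 54 = 248.
P2: T = 23, S = E(K, T) = 182; 3 ⊕ 182 = 181.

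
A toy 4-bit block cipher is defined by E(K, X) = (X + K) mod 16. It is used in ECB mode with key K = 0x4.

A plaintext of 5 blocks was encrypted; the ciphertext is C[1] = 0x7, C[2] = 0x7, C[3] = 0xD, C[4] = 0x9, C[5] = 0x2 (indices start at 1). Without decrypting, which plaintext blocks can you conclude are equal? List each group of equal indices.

ECB encrypts each block independently with the same key, so equal ciphertext blocks imply equal plaintext blocks.
C[1] = C[2] = 0x7, so P[1] = P[2].

P[1] = P[2]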